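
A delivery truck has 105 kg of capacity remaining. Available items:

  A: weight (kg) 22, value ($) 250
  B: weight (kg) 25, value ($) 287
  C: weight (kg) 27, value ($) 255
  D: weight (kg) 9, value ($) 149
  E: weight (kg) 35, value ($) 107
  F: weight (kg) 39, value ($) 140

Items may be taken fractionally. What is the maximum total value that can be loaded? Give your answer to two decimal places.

1019.97

Greedy by value/weight ratio, highest first.
Order: D (149/9=16.56) > B (287/25=11.48) > A (250/22=11.36) > C (255/27=9.44) > F (140/39=3.59) > E (107/35=3.06)
Fill: take D (9 @ 149) → take B (25 @ 287) → take A (22 @ 250) → take C (27 @ 255) → take 22/39 of F → 78.97; 105/105 used.
Total value = 1019.97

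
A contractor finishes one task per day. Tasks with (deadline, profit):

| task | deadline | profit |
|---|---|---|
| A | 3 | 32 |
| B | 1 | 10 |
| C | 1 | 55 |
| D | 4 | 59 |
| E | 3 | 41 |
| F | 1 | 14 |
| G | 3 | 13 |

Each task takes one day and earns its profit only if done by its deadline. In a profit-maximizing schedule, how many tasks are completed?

4

Profit order: D=59 C=55 E=41 A=32 F=14 G=13 B=10
Assign: D→slot 4, C→slot 1, E→slot 3, A→slot 2, F skipped, G skipped, B skipped.
Slots: [1:C] [2:A] [3:E] [4:D]
4 of 7 scheduled.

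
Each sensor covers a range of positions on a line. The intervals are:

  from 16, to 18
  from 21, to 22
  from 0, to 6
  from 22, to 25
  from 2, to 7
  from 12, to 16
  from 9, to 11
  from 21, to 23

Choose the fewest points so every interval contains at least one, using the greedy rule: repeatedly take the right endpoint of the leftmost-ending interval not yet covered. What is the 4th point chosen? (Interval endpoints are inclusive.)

Sorted: [0,6] [2,7] [9,11] [12,16] [16,18] [21,22] [21,23] [22,25]
{[0,6],[2,7]} hit by 6; {[9,11]} hit by 11; {[12,16],[16,18]} hit by 16; {[21,22],[21,23],[22,25]} hit by 22.
Points: 6, 11, 16, 22 (4 total).

22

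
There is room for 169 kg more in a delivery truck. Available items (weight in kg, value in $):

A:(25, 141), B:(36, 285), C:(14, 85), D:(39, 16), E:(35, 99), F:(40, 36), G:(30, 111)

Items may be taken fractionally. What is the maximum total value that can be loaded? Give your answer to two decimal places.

747.10

Sort by value per unit weight and fill in that order.
Ratios (sorted): B 7.92, C 6.07, A 5.64, G 3.70, E 2.83, F 0.90, D 0.41
take B (36 @ 285); take C (14 @ 85); take A (25 @ 141); take G (30 @ 111); take E (35 @ 99); take 29/40 of F → 26.10. Capacity used 169/169.
Total value = 747.10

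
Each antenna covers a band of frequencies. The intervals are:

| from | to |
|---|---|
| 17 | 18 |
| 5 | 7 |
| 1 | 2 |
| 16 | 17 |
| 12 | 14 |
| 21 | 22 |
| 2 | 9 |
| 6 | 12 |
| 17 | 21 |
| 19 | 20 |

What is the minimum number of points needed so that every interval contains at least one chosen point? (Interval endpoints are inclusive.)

Sort by right endpoint; whenever an interval is uncovered, place a point at its right end.
Sorted: [1,2] [5,7] [2,9] [6,12] [12,14] [16,17] [17,18] [19,20] [17,21] [21,22]
{[1,2]} hit by 2; {[5,7],[2,9],[6,12]} hit by 7; {[12,14]} hit by 14; {[16,17],[17,18]} hit by 17; {[19,20],[17,21]} hit by 20; {[21,22]} hit by 22.
Points: 2, 7, 14, 17, 20, 22 (6 total).

6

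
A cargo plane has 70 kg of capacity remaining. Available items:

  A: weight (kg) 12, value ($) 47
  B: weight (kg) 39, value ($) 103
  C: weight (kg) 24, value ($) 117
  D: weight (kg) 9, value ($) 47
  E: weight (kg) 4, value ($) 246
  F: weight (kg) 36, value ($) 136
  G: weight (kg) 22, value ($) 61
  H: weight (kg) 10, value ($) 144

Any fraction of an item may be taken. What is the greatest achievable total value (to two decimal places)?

Order: E (246/4=61.50) > H (144/10=14.40) > D (47/9=5.22) > C (117/24=4.88) > A (47/12=3.92) > F (136/36=3.78) > G (61/22=2.77) > B (103/39=2.64)
Fill: take E (4 @ 246) → take H (10 @ 144) → take D (9 @ 47) → take C (24 @ 117) → take A (12 @ 47) → take 11/36 of F → 41.56; 70/70 used.
Total value = 642.56

642.56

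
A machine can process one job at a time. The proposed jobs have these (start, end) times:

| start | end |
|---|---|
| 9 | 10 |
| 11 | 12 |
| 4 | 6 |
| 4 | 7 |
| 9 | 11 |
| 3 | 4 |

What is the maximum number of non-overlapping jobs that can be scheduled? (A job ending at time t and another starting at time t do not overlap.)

4

Greedy by earliest finish: after sorting by end time, pick each interval compatible with the last pick.
By end time: (3,4), (4,6), (4,7), (9,10), (9,11), (11,12).
Pick (3,4); next start ≥ 4 → (4,6); next start ≥ 6 → (9,10); next start ≥ 10 → (11,12).
Selected 4 jobs.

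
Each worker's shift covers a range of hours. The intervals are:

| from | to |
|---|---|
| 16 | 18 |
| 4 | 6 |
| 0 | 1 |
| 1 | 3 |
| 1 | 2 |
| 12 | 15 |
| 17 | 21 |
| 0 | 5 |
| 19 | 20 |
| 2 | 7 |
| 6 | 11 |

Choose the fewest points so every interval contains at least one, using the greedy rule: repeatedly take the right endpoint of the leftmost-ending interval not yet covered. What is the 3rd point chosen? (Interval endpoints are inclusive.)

15

By right end: [0,1]  [1,2]  [1,3]  [0,5]  [4,6]  [2,7]  [6,11]  [12,15]  [16,18]  [19,20]  [17,21]
[0,1] uncovered → point at 1; [4,6] uncovered → point at 6; [12,15] uncovered → point at 15; [16,18] uncovered → point at 18; [19,20] uncovered → point at 20.
Points: 1, 6, 15, 18, 20 (5 total).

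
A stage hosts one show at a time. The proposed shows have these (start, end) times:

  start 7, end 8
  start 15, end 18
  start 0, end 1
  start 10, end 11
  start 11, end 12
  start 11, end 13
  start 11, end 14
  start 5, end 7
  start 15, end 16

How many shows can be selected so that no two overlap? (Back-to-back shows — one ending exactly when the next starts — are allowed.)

Order by finish time; keep every interval that doesn't clash with the previous kept one.
Sorted by end: (0,1)  (5,7)  (7,8)  (10,11)  (11,12)  (11,13)  (11,14)  (15,16)  (15,18)
take (0,1); take (5,7); take (7,8); take (10,11); take (11,12); skip (11,13); take (15,16); skip (15,18).
Selected 6 shows.

6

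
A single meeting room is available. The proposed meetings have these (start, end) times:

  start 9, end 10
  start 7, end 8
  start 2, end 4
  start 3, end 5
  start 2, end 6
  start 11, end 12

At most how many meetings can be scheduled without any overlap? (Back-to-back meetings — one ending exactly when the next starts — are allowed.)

Greedy by earliest finish: after sorting by end time, pick each interval compatible with the last pick.
Sorted by end: (2,4)  (3,5)  (2,6)  (7,8)  (9,10)  (11,12)
take (2,4); skip (2,6); take (7,8); take (9,10); take (11,12).
Selected 4 meetings.

4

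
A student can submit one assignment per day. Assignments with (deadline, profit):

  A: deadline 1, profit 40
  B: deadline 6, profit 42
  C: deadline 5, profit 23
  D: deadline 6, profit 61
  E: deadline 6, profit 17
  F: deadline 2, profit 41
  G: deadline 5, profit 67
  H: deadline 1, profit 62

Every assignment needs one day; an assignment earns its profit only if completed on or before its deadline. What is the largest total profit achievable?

By profit: G(d5,67), H(d1,62), D(d6,61), B(d6,42), F(d2,41), A(d1,40), C(d5,23), E(d6,17)
G→slot 5; H→slot 1; D→slot 6; B→slot 4; F→slot 2; A skipped; C→slot 3; E skipped.
Profit = 62 + 41 + 23 + 42 + 67 + 61 = 296

296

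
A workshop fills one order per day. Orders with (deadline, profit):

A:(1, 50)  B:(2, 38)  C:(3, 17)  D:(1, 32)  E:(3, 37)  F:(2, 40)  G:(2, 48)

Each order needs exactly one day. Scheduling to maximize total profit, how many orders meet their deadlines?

Sort by profit descending; place each in the latest free slot ≤ its deadline.
Profit order: A=50 G=48 F=40 B=38 E=37 D=32 C=17
Assign: A→slot 1, G→slot 2, F skipped, B skipped, E→slot 3, D skipped, C skipped.
Slots: [1:A] [2:G] [3:E]
3 of 7 scheduled.

3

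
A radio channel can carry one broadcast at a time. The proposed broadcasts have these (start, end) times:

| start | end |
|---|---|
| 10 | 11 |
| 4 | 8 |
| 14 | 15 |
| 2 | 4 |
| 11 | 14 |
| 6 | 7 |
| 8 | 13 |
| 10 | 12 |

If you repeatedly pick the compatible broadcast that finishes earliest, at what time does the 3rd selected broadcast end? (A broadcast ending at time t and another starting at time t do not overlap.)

Order by finish time; keep every interval that doesn't clash with the previous kept one.
Sorted by end: (2,4)  (6,7)  (4,8)  (10,11)  (10,12)  (8,13)  (11,14)  (14,15)
take (2,4); take (6,7); take (10,11); take (11,14); take (14,15).
Selected: (2,4) (6,7) (10,11) (11,14) (14,15)

11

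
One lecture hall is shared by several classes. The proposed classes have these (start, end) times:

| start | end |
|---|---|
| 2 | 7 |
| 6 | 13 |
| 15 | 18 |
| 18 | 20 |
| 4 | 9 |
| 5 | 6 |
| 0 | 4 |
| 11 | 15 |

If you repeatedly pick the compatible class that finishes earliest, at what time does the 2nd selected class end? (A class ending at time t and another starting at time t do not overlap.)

6

Sorted by end: (0,4)  (5,6)  (2,7)  (4,9)  (6,13)  (11,15)  (15,18)  (18,20)
take (0,4); take (5,6); take (6,13); take (15,18); take (18,20).
Selected: (0,4) (5,6) (6,13) (15,18) (18,20)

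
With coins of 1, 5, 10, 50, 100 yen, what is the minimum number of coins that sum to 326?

Greedy: take as many of the largest coin as possible, then repeat with the remainder.
326 = 3×100 + 2×10 + 1×5 + 1×1
Total coins = 3 + 2 + 1 + 1 = 7

7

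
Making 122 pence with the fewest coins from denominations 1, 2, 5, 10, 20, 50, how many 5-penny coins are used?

0

Greedy: take as many of the largest coin as possible, then repeat with the remainder.
122 = 2×50 + 1×20 + 1×2
Count of 5: 0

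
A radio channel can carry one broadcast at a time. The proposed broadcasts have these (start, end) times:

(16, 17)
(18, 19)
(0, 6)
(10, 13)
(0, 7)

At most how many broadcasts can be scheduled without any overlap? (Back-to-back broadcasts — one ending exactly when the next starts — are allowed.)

4

Sort by end time and greedily take each interval whose start is ≥ the last chosen end.
By end time: (0,6), (0,7), (10,13), (16,17), (18,19).
Pick (0,6); next start ≥ 6 → (10,13); next start ≥ 13 → (16,17); next start ≥ 17 → (18,19).
Selected 4 broadcasts.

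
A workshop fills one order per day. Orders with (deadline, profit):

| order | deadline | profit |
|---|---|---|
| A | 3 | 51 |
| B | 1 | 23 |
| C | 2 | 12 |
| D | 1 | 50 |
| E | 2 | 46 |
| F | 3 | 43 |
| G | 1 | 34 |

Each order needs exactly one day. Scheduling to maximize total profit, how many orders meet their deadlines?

3

Profit order: A=51 D=50 E=46 F=43 G=34 B=23 C=12
Assign: A→slot 3, D→slot 1, E→slot 2, F skipped, G skipped, B skipped, C skipped.
Slots: [1:D] [2:E] [3:A]
3 of 7 scheduled.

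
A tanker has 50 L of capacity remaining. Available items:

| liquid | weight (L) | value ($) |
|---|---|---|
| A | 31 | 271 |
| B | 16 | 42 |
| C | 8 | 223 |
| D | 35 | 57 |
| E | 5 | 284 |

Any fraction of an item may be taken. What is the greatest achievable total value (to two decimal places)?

Greedy by value/weight ratio, highest first.
Ratios (sorted): E 56.80, C 27.88, A 8.74, B 2.62, D 1.63
take E (5 @ 284); take C (8 @ 223); take A (31 @ 271); take 6/16 of B → 15.75. Capacity used 50/50.
Total value = 793.75

793.75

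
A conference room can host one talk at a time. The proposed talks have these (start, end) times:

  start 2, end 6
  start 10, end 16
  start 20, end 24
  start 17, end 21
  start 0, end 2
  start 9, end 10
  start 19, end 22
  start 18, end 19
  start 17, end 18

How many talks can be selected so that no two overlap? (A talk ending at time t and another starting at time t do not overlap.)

7

Order by finish time; keep every interval that doesn't clash with the previous kept one.
Sorted by end: (0,2)  (2,6)  (9,10)  (10,16)  (17,18)  (18,19)  (17,21)  (19,22)  (20,24)
take (0,2); take (2,6); take (9,10); take (10,16); take (17,18); take (18,19); skip (17,21); take (19,22).
Selected 7 talks.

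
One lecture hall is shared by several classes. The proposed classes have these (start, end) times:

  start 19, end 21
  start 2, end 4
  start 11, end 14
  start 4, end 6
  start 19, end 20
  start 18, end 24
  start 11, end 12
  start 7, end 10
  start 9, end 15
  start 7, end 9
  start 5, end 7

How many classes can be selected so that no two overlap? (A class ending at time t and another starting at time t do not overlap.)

5

By end time: (2,4), (4,6), (5,7), (7,9), (7,10), (11,12), (11,14), (9,15), (19,20), (19,21), (18,24).
Pick (2,4); next start ≥ 4 → (4,6); next start ≥ 6 → (7,9); next start ≥ 9 → (11,12); next start ≥ 12 → (19,20).
Selected 5 classes.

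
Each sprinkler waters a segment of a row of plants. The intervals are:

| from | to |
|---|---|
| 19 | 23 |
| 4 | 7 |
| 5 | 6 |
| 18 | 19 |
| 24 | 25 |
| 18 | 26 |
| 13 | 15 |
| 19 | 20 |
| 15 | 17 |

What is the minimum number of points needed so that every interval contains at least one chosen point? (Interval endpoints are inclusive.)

4

Process intervals by earliest right end; each time one isn't hit yet, stab at its right endpoint.
By right end: [5,6]  [4,7]  [13,15]  [15,17]  [18,19]  [19,20]  [19,23]  [24,25]  [18,26]
[5,6] uncovered → point at 6; [13,15] uncovered → point at 15; [18,19] uncovered → point at 19; [24,25] uncovered → point at 25.
Points: 6, 15, 19, 25 (4 total).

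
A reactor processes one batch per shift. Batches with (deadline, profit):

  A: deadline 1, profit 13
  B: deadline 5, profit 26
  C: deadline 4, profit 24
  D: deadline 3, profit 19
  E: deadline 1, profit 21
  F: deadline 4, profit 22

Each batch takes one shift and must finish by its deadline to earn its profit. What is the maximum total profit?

112

Sort by profit descending; place each in the latest free slot ≤ its deadline.
By profit: B(d5,26), C(d4,24), F(d4,22), E(d1,21), D(d3,19), A(d1,13)
B→slot 5; C→slot 4; F→slot 3; E→slot 1; D→slot 2; A skipped.
Profit = 21 + 19 + 22 + 24 + 26 = 112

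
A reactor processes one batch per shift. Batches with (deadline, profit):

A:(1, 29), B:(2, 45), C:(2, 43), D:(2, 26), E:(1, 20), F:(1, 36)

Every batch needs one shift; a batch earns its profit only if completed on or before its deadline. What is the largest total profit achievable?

88

Sort by profit descending; place each in the latest free slot ≤ its deadline.
By profit: B(d2,45), C(d2,43), F(d1,36), A(d1,29), D(d2,26), E(d1,20)
B→slot 2; C→slot 1; F skipped; A skipped; D skipped; E skipped.
Profit = 43 + 45 = 88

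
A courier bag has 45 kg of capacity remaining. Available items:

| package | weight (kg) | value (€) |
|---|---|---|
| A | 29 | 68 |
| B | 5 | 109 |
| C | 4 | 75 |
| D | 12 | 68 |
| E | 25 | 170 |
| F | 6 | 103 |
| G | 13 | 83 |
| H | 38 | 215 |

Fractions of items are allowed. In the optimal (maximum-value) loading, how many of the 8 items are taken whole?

4

Order: B (109/5=21.80) > C (75/4=18.75) > F (103/6=17.17) > E (170/25=6.80) > G (83/13=6.38) > D (68/12=5.67) > H (215/38=5.66) > A (68/29=2.34)
Fill: take B (5 @ 109) → take C (4 @ 75) → take F (6 @ 103) → take E (25 @ 170) → take 5/13 of G → 31.92; 45/45 used.
4 item(s) taken whole; one partial (take 5/13 of G).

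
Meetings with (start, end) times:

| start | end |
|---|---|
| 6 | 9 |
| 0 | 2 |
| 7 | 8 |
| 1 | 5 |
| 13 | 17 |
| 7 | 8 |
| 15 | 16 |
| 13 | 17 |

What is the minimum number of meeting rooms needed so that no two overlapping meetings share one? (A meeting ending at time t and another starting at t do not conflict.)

The answer is the maximum number of intervals overlapping at any instant.
starts: [0, 1, 6, 7, 7, 13, 13, 15]
ends:   [2, 5, 8, 8, 9, 16, 17, 17]
s0→1 s1→2 e2→1 e5→0 s6→1 s7→2 s7→3  — peak 3.

3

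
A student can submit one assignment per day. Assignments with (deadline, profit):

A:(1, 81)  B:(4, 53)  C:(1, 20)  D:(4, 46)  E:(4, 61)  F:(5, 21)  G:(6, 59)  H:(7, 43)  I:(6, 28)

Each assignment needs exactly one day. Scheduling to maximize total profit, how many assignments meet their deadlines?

By profit: A(d1,81), E(d4,61), G(d6,59), B(d4,53), D(d4,46), H(d7,43), I(d6,28), F(d5,21), C(d1,20)
A→slot 1; E→slot 4; G→slot 6; B→slot 3; D→slot 2; H→slot 7; I→slot 5; F skipped; C skipped.
7 of 9 scheduled.

7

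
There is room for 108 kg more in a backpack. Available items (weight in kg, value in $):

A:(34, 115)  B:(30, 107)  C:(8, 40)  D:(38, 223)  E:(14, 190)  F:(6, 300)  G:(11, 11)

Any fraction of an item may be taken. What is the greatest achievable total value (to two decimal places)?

900.59

Sort by value per unit weight and fill in that order.
Order: F (300/6=50.00) > E (190/14=13.57) > D (223/38=5.87) > C (40/8=5.00) > B (107/30=3.57) > A (115/34=3.38) > G (11/11=1.00)
Fill: take F (6 @ 300) → take E (14 @ 190) → take D (38 @ 223) → take C (8 @ 40) → take B (30 @ 107) → take 12/34 of A → 40.59; 108/108 used.
Total value = 900.59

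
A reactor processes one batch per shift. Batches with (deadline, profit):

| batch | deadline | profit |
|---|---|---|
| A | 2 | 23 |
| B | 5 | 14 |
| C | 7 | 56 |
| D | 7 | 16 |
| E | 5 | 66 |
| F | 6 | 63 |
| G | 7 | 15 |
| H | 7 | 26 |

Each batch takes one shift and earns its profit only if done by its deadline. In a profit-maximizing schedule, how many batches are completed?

By profit: E(d5,66), F(d6,63), C(d7,56), H(d7,26), A(d2,23), D(d7,16), G(d7,15), B(d5,14)
E→slot 5; F→slot 6; C→slot 7; H→slot 4; A→slot 2; D→slot 3; G→slot 1; B skipped.
7 of 8 scheduled.

7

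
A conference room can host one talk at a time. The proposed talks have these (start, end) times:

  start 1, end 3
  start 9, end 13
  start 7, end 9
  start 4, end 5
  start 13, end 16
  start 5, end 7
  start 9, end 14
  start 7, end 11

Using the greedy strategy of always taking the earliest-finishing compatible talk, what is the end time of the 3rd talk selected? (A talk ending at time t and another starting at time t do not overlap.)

7

Order by finish time; keep every interval that doesn't clash with the previous kept one.
By end time: (1,3), (4,5), (5,7), (7,9), (7,11), (9,13), (9,14), (13,16).
Pick (1,3); next start ≥ 3 → (4,5); next start ≥ 5 → (5,7); next start ≥ 7 → (7,9); next start ≥ 9 → (9,13); next start ≥ 13 → (13,16).
Selected: (1,3) (4,5) (5,7) (7,9) (9,13) (13,16)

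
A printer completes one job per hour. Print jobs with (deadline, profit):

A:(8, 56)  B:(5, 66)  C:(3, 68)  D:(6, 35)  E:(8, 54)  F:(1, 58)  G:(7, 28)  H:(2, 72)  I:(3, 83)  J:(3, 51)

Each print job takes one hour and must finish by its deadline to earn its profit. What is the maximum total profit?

By profit: I(d3,83), H(d2,72), C(d3,68), B(d5,66), F(d1,58), A(d8,56), E(d8,54), J(d3,51), D(d6,35), G(d7,28)
I→slot 3; H→slot 2; C→slot 1; B→slot 5; F skipped; A→slot 8; E→slot 7; J skipped; D→slot 6; G→slot 4.
Profit = 68 + 72 + 83 + 28 + 66 + 35 + 54 + 56 = 462

462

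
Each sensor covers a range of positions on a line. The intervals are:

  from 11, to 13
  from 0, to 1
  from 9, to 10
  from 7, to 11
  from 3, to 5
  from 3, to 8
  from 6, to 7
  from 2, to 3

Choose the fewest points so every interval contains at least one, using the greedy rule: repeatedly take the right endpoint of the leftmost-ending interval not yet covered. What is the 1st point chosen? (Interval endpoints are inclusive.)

Sort by right endpoint; whenever an interval is uncovered, place a point at its right end.
Sorted: [0,1] [2,3] [3,5] [6,7] [3,8] [9,10] [7,11] [11,13]
{[0,1]} hit by 1; {[2,3],[3,5]} hit by 3; {[6,7],[3,8]} hit by 7; {[9,10],[7,11]} hit by 10; {[11,13]} hit by 13.
Points: 1, 3, 7, 10, 13 (5 total).

1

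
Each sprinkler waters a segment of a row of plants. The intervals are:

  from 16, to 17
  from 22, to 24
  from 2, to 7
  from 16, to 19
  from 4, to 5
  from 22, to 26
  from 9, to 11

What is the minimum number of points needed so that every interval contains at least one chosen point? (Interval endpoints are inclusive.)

4

Process intervals by earliest right end; each time one isn't hit yet, stab at its right endpoint.
Sorted: [4,5] [2,7] [9,11] [16,17] [16,19] [22,24] [22,26]
{[4,5],[2,7]} hit by 5; {[9,11]} hit by 11; {[16,17],[16,19]} hit by 17; {[22,24],[22,26]} hit by 24.
Points: 5, 11, 17, 24 (4 total).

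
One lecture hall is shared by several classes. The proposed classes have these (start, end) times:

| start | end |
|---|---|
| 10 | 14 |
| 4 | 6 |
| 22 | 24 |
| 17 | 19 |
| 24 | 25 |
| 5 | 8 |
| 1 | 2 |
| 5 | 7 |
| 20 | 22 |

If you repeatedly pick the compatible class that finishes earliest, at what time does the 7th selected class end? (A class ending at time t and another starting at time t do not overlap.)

Greedy by earliest finish: after sorting by end time, pick each interval compatible with the last pick.
Sorted by end: (1,2)  (4,6)  (5,7)  (5,8)  (10,14)  (17,19)  (20,22)  (22,24)  (24,25)
take (1,2); take (4,6); take (10,14); take (17,19); take (20,22); take (22,24); take (24,25).
Selected: (1,2) (4,6) (10,14) (17,19) (20,22) (22,24) (24,25)

25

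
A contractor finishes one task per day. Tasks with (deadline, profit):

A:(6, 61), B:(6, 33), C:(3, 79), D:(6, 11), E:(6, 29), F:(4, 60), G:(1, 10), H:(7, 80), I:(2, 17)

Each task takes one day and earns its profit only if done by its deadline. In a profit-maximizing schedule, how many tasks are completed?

Take jobs in profit order; each goes to the latest open slot no later than its deadline.
By profit: H(d7,80), C(d3,79), A(d6,61), F(d4,60), B(d6,33), E(d6,29), I(d2,17), D(d6,11), G(d1,10)
H→slot 7; C→slot 3; A→slot 6; F→slot 4; B→slot 5; E→slot 2; I→slot 1; D skipped; G skipped.
7 of 9 scheduled.

7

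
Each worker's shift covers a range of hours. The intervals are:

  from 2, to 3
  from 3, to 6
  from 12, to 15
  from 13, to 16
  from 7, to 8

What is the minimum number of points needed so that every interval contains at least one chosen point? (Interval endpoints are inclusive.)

Sorted: [2,3] [3,6] [7,8] [12,15] [13,16]
{[2,3],[3,6]} hit by 3; {[7,8]} hit by 8; {[12,15],[13,16]} hit by 15.
Points: 3, 8, 15 (3 total).

3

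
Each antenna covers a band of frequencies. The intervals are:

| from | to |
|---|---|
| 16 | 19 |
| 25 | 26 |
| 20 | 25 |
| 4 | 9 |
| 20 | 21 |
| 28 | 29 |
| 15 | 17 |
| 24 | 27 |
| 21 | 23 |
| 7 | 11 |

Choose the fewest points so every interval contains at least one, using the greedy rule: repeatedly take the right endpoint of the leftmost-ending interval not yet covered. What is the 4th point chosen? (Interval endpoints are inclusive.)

By right end: [4,9]  [7,11]  [15,17]  [16,19]  [20,21]  [21,23]  [20,25]  [25,26]  [24,27]  [28,29]
[4,9] uncovered → point at 9; [15,17] uncovered → point at 17; [20,21] uncovered → point at 21; [25,26] uncovered → point at 26; [28,29] uncovered → point at 29.
Points: 9, 17, 21, 26, 29 (5 total).

26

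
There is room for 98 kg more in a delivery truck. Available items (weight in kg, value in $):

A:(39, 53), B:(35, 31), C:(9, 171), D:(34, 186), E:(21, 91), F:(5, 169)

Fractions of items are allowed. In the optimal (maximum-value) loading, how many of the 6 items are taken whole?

Sort by value per unit weight and fill in that order.
Ratios (sorted): F 33.80, C 19.00, D 5.47, E 4.33, A 1.36, B 0.89
take F (5 @ 169); take C (9 @ 171); take D (34 @ 186); take E (21 @ 91); take 29/39 of A → 39.41. Capacity used 98/98.
4 item(s) taken whole; one partial (take 29/39 of A).

4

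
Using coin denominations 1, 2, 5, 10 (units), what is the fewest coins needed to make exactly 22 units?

3

Use the largest denomination that fits, subtract, and repeat.
22 − 2×10→2 − 1×2→0
Total coins = 2 + 1 = 3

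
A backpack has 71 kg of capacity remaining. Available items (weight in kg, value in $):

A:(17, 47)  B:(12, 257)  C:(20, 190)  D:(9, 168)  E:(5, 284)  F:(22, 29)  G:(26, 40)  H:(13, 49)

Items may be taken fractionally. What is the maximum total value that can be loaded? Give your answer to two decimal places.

Ratios (sorted): E 56.80, B 21.42, D 18.67, C 9.50, H 3.77, A 2.76, G 1.54, F 1.32
take E (5 @ 284); take B (12 @ 257); take D (9 @ 168); take C (20 @ 190); take H (13 @ 49); take 12/17 of A → 33.18. Capacity used 71/71.
Total value = 981.18

981.18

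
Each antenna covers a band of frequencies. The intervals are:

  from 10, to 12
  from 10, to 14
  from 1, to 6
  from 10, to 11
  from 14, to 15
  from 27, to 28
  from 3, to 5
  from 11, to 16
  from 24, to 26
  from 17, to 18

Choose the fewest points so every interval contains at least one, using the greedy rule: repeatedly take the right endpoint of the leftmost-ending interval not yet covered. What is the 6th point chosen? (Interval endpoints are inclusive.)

28

Sort by right endpoint; whenever an interval is uncovered, place a point at its right end.
Sorted: [3,5] [1,6] [10,11] [10,12] [10,14] [14,15] [11,16] [17,18] [24,26] [27,28]
{[3,5],[1,6]} hit by 5; {[10,11],[10,12],[10,14]} hit by 11; {[14,15],[11,16]} hit by 15; {[17,18]} hit by 18; {[24,26]} hit by 26; {[27,28]} hit by 28.
Points: 5, 11, 15, 18, 26, 28 (6 total).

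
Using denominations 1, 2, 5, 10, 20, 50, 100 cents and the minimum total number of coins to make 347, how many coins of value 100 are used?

3

Use the largest denomination that fits, subtract, and repeat.
347 − 3×100→47 − 2×20→7 − 1×5→2 − 1×2→0
Count of 100: 3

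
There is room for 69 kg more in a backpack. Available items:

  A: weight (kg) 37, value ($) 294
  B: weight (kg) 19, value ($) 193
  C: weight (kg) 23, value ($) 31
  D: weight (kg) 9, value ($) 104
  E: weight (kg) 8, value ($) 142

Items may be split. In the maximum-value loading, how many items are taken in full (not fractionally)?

3

Order: E (142/8=17.75) > D (104/9=11.56) > B (193/19=10.16) > A (294/37=7.95) > C (31/23=1.35)
Fill: take E (8 @ 142) → take D (9 @ 104) → take B (19 @ 193) → take 33/37 of A → 262.22; 69/69 used.
3 item(s) taken whole; one partial (take 33/37 of A).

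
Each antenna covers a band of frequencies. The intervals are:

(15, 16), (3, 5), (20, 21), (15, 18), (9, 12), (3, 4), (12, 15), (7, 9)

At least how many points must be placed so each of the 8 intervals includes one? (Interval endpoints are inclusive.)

Sort by right endpoint; whenever an interval is uncovered, place a point at its right end.
Sorted: [3,4] [3,5] [7,9] [9,12] [12,15] [15,16] [15,18] [20,21]
{[3,4],[3,5]} hit by 4; {[7,9],[9,12]} hit by 9; {[12,15],[15,16],[15,18]} hit by 15; {[20,21]} hit by 21.
Points: 4, 9, 15, 21 (4 total).

4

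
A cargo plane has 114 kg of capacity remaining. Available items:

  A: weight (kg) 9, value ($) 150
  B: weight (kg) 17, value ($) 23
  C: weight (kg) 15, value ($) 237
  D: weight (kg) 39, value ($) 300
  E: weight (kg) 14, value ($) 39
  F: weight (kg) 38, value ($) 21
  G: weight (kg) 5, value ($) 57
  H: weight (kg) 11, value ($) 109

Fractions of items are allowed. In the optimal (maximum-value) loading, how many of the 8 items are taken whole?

7

Greedy by value/weight ratio, highest first.
Order: A (150/9=16.67) > C (237/15=15.80) > G (57/5=11.40) > H (109/11=9.91) > D (300/39=7.69) > E (39/14=2.79) > B (23/17=1.35) > F (21/38=0.55)
Fill: take A (9 @ 150) → take C (15 @ 237) → take G (5 @ 57) → take H (11 @ 109) → take D (39 @ 300) → take E (14 @ 39) → take B (17 @ 23) → take 4/38 of F → 2.21; 114/114 used.
7 item(s) taken whole; one partial (take 4/38 of F).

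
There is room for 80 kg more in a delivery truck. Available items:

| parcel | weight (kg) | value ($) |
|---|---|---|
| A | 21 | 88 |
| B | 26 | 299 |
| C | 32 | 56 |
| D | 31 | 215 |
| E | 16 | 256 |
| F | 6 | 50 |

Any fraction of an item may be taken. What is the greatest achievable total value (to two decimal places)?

824.19

Order: E (256/16=16.00) > B (299/26=11.50) > F (50/6=8.33) > D (215/31=6.94) > A (88/21=4.19) > C (56/32=1.75)
Fill: take E (16 @ 256) → take B (26 @ 299) → take F (6 @ 50) → take D (31 @ 215) → take 1/21 of A → 4.19; 80/80 used.
Total value = 824.19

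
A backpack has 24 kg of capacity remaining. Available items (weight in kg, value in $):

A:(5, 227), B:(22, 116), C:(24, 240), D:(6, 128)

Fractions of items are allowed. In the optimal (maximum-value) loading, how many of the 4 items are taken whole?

Greedy by value/weight ratio, highest first.
Order: A (227/5=45.40) > D (128/6=21.33) > C (240/24=10.00) > B (116/22=5.27)
Fill: take A (5 @ 227) → take D (6 @ 128) → take 13/24 of C → 130.00; 24/24 used.
2 item(s) taken whole; one partial (take 13/24 of C).

2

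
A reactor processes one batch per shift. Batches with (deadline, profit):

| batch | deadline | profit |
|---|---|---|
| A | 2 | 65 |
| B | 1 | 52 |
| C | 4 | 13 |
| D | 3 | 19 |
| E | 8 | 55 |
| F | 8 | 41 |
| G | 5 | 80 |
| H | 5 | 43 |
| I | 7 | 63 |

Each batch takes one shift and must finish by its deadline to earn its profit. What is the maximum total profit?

418

By profit: G(d5,80), A(d2,65), I(d7,63), E(d8,55), B(d1,52), H(d5,43), F(d8,41), D(d3,19), C(d4,13)
G→slot 5; A→slot 2; I→slot 7; E→slot 8; B→slot 1; H→slot 4; F→slot 6; D→slot 3; C skipped.
Profit = 52 + 65 + 19 + 43 + 80 + 41 + 63 + 55 = 418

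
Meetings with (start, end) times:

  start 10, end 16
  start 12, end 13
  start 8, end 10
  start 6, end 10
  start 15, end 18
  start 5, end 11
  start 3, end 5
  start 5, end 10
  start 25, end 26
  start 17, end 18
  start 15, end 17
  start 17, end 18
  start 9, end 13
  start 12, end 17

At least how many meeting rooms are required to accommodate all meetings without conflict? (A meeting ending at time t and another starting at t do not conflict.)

starts: [3, 5, 5, 6, 8, 9, 10, 12, 12, 15, 15, 17, 17, 25]
ends:   [5, 10, 10, 10, 11, 13, 13, 16, 17, 17, 18, 18, 18, 26]
s3→1 e5→0 s5→1 s5→2 s6→3 s8→4 s9→5  — peak 5.

5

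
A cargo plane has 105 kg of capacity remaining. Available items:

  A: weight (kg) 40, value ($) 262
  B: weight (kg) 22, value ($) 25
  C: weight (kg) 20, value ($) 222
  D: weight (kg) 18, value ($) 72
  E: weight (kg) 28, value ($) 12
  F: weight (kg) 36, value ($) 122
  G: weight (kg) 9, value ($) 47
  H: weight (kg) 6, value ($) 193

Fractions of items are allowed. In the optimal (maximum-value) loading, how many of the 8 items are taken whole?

5

Sort by value per unit weight and fill in that order.
Order: H (193/6=32.17) > C (222/20=11.10) > A (262/40=6.55) > G (47/9=5.22) > D (72/18=4.00) > F (122/36=3.39) > B (25/22=1.14) > E (12/28=0.43)
Fill: take H (6 @ 193) → take C (20 @ 222) → take A (40 @ 262) → take G (9 @ 47) → take D (18 @ 72) → take 12/36 of F → 40.67; 105/105 used.
5 item(s) taken whole; one partial (take 12/36 of F).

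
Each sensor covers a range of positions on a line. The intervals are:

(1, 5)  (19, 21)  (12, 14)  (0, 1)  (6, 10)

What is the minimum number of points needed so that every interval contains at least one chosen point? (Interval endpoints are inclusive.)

4

By right end: [0,1]  [1,5]  [6,10]  [12,14]  [19,21]
[0,1] uncovered → point at 1; [6,10] uncovered → point at 10; [12,14] uncovered → point at 14; [19,21] uncovered → point at 21.
Points: 1, 10, 14, 21 (4 total).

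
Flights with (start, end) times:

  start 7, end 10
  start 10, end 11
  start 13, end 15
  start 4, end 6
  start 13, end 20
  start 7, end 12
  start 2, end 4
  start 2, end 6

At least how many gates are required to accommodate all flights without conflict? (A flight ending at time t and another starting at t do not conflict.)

2

Events (time:±→running): 2:+→1 2:+→2 … peak 2.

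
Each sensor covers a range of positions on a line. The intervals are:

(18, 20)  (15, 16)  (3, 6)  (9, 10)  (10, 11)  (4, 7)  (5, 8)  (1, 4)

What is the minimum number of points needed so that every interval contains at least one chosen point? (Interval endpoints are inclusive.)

5

Sort by right endpoint; whenever an interval is uncovered, place a point at its right end.
Sorted: [1,4] [3,6] [4,7] [5,8] [9,10] [10,11] [15,16] [18,20]
{[1,4],[3,6],[4,7]} hit by 4; {[5,8]} hit by 8; {[9,10],[10,11]} hit by 10; {[15,16]} hit by 16; {[18,20]} hit by 20.
Points: 4, 8, 10, 16, 20 (5 total).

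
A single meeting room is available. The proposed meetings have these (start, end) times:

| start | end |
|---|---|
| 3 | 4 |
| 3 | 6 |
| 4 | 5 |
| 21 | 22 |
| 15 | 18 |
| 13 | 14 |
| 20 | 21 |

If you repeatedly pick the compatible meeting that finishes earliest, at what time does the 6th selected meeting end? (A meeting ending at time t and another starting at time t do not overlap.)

Sort by end time and greedily take each interval whose start is ≥ the last chosen end.
By end time: (3,4), (4,5), (3,6), (13,14), (15,18), (20,21), (21,22).
Pick (3,4); next start ≥ 4 → (4,5); next start ≥ 5 → (13,14); next start ≥ 14 → (15,18); next start ≥ 18 → (20,21); next start ≥ 21 → (21,22).
Selected: (3,4) (4,5) (13,14) (15,18) (20,21) (21,22)

22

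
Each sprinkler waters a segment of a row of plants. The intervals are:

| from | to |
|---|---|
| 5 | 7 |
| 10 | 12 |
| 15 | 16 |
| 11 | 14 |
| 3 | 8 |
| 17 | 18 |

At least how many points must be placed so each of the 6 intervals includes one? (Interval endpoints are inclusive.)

4

Sort by right endpoint; whenever an interval is uncovered, place a point at its right end.
Sorted: [5,7] [3,8] [10,12] [11,14] [15,16] [17,18]
{[5,7],[3,8]} hit by 7; {[10,12],[11,14]} hit by 12; {[15,16]} hit by 16; {[17,18]} hit by 18.
Points: 7, 12, 16, 18 (4 total).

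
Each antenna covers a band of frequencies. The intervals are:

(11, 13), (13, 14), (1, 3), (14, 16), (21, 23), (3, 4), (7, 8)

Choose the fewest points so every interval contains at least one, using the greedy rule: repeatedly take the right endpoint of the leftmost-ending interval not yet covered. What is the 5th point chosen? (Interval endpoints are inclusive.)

23

By right end: [1,3]  [3,4]  [7,8]  [11,13]  [13,14]  [14,16]  [21,23]
[1,3] uncovered → point at 3; [7,8] uncovered → point at 8; [11,13] uncovered → point at 13; [14,16] uncovered → point at 16; [21,23] uncovered → point at 23.
Points: 3, 8, 13, 16, 23 (5 total).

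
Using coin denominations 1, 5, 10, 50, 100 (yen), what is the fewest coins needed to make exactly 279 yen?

10

Use the largest denomination that fits, subtract, and repeat.
279 − 2×100→79 − 1×50→29 − 2×10→9 − 1×5→4 − 4×1→0
Total coins = 2 + 1 + 2 + 1 + 4 = 10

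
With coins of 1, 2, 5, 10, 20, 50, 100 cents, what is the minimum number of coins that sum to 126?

4

Greedy: take as many of the largest coin as possible, then repeat with the remainder.
126 − 1×100→26 − 1×20→6 − 1×5→1 − 1×1→0
Total coins = 1 + 1 + 1 + 1 = 4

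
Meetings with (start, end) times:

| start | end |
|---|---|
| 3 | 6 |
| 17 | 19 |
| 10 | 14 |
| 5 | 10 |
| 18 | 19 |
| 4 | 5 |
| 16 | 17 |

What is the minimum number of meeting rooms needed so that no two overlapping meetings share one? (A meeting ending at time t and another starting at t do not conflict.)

2

Count concurrent intervals with a sweep; the peak is the room count.
Events (time:±→running): 3:+→1 4:+→2 … peak 2.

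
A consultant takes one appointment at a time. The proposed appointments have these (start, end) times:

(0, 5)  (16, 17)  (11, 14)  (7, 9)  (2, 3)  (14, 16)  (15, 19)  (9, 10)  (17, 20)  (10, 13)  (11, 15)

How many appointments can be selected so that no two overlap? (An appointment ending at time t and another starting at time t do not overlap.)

Greedy by earliest finish: after sorting by end time, pick each interval compatible with the last pick.
Sorted by end: (2,3)  (0,5)  (7,9)  (9,10)  (10,13)  (11,14)  (11,15)  (14,16)  (16,17)  (15,19)  (17,20)
take (2,3); take (7,9); take (9,10); take (10,13); take (14,16); take (16,17); skip (15,19); take (17,20).
Selected 7 appointments.

7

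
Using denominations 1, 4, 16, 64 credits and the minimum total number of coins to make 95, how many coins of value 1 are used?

3

Greedy: take as many of the largest coin as possible, then repeat with the remainder.
95 = 1×64 + 1×16 + 3×4 + 3×1
Count of 1: 3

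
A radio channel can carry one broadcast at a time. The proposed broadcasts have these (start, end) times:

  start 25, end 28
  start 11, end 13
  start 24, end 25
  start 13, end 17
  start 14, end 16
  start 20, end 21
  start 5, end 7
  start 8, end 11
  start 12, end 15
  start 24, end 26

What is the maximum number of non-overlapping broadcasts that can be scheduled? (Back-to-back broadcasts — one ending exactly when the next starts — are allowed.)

Order by finish time; keep every interval that doesn't clash with the previous kept one.
By end time: (5,7), (8,11), (11,13), (12,15), (14,16), (13,17), (20,21), (24,25), (24,26), (25,28).
Pick (5,7); next start ≥ 7 → (8,11); next start ≥ 11 → (11,13); next start ≥ 13 → (14,16); next start ≥ 16 → (20,21); next start ≥ 21 → (24,25); next start ≥ 25 → (25,28).
Selected 7 broadcasts.

7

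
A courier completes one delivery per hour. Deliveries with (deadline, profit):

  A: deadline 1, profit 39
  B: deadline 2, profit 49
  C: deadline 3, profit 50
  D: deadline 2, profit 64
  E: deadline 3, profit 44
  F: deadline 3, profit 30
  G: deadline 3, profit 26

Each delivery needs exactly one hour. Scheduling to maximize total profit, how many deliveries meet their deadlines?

3

By profit: D(d2,64), C(d3,50), B(d2,49), E(d3,44), A(d1,39), F(d3,30), G(d3,26)
D→slot 2; C→slot 3; B→slot 1; E skipped; A skipped; F skipped; G skipped.
3 of 7 scheduled.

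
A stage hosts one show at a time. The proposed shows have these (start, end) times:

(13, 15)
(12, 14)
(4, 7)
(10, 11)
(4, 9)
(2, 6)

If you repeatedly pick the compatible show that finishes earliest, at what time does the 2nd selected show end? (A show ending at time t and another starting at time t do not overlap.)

Order by finish time; keep every interval that doesn't clash with the previous kept one.
Sorted by end: (2,6)  (4,7)  (4,9)  (10,11)  (12,14)  (13,15)
take (2,6); skip (4,9); take (10,11); take (12,14); skip (13,15).
Selected: (2,6) (10,11) (12,14)

11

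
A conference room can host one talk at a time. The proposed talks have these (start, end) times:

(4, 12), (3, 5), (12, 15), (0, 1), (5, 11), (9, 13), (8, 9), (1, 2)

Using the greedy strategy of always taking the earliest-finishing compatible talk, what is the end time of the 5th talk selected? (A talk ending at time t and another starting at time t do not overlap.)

Sort by end time and greedily take each interval whose start is ≥ the last chosen end.
By end time: (0,1), (1,2), (3,5), (8,9), (5,11), (4,12), (9,13), (12,15).
Pick (0,1); next start ≥ 1 → (1,2); next start ≥ 2 → (3,5); next start ≥ 5 → (8,9); next start ≥ 9 → (9,13).
Selected: (0,1) (1,2) (3,5) (8,9) (9,13)

13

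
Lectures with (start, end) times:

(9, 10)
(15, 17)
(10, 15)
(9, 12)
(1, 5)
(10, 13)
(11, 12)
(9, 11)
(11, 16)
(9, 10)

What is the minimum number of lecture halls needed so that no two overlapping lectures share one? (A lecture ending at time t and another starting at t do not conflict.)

5

The answer is the maximum number of intervals overlapping at any instant.
starts: [1, 9, 9, 9, 9, 10, 10, 11, 11, 15]
ends:   [5, 10, 10, 11, 12, 12, 13, 15, 16, 17]
s1→1 e5→0 s9→1 s9→2 s9→3 s9→4 e10→3 e10→2 s10→3 s10→4 e11→3 s11→4 s11→5  — peak 5.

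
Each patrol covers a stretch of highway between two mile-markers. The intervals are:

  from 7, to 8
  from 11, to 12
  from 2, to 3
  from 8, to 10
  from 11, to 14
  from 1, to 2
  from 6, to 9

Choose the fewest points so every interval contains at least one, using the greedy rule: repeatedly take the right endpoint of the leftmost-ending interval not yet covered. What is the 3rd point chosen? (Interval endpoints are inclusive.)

12

Process intervals by earliest right end; each time one isn't hit yet, stab at its right endpoint.
By right end: [1,2]  [2,3]  [7,8]  [6,9]  [8,10]  [11,12]  [11,14]
[1,2] uncovered → point at 2; [7,8] uncovered → point at 8; [11,12] uncovered → point at 12.
Points: 2, 8, 12 (3 total).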